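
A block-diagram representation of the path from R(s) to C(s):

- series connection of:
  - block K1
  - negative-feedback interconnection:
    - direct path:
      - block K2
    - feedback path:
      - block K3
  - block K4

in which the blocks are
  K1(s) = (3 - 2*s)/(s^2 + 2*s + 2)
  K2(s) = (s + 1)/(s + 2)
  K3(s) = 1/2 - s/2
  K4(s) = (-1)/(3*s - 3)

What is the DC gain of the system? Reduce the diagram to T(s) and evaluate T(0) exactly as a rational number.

Step 1: feedback reduction of K2, K3 -> (-2*s - 2)/(s^2 - 2*s - 5)
Step 2: cascade K1, [K2/(1+K2*K3)], K4 -> (-4*s^2 + 2*s + 6)/(3*s^5 - 3*s^4 - 21*s^3 - 21*s^2 + 12*s + 30)
Evaluating the step-2 result (the overall T(s)) at s = 0 gives T(0) = 6/30 = 1/5.

Final answer: 1/5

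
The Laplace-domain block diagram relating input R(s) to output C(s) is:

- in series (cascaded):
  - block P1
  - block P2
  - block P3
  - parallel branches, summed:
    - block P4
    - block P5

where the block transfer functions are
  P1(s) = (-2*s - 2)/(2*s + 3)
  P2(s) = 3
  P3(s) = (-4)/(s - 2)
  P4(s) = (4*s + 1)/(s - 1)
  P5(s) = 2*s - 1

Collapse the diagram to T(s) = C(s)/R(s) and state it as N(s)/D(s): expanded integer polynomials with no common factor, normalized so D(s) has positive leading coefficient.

Step 1. add P4, P5 (parallel): (2*s^2 + s + 2)/(s - 1)
Step 2. series reduction of P1, P2, P3, (P4+P5): this yields T(s), and no further normalization is needed

Hence the answer: (48*s^3 + 72*s^2 + 72*s + 48)/(2*s^3 - 3*s^2 - 5*s + 6)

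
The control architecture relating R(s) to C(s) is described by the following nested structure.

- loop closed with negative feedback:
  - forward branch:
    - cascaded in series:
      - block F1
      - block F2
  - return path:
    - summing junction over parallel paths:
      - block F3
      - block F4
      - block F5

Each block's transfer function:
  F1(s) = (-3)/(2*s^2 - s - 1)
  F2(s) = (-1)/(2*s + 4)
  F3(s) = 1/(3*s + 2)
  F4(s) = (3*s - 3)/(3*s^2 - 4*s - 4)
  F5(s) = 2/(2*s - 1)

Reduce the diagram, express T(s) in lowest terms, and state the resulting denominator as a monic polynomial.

Answer: s^6 - s^5/3 - 59*s^4/12 + 17*s^3/12 + 67*s^2/12 - 37*s/12 - 25/24

Working:
(1) combine F1, F2 in series -> 3/(4*s^3 + 6*s^2 - 6*s - 4)
(2) combine F3, F4, F5 in parallel -> (14*s^2 - 22*s - 3)/(6*s^3 - 11*s^2 - 4*s + 4)
(3) reduce the feedback loop with forward (F1*F2) and return (F3+F4+F5) -> (18*s^3 - 33*s^2 - 12*s + 12)/(24*s^6 - 8*s^5 - 118*s^4 + 34*s^3 + 134*s^2 - 74*s - 25)
T(s) is the step-3 result (common factors already cancelled). Leading coefficient of the denominator: 24. Divide through by 24 for the monic polynomial.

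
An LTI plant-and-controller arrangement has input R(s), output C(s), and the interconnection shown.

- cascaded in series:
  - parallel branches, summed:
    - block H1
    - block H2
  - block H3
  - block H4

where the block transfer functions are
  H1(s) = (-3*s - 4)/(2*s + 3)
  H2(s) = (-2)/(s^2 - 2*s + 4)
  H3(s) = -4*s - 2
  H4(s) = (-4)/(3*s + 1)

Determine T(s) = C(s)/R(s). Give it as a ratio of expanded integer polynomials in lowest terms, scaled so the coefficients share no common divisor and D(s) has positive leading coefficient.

Step 1: add H1, H2 (parallel), giving (-3*s^3 + 2*s^2 - 8*s - 22)/(2*s^3 - s^2 + 2*s + 12)
Step 2: series reduction of (H1+H2), H3, H4; the result is T(s) itself (integer coefficients, no common factor, positive leading denominator coefficient)

Answer: (-48*s^4 + 8*s^3 - 112*s^2 - 416*s - 176)/(6*s^4 - s^3 + 5*s^2 + 38*s + 12)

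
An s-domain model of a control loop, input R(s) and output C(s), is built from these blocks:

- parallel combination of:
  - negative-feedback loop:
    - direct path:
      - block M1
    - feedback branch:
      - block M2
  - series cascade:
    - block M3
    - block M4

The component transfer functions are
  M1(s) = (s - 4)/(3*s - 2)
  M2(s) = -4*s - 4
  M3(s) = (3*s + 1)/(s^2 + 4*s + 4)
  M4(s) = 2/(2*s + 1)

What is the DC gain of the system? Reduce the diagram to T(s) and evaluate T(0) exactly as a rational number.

Step 1: reduce the feedback loop with forward M1 and return M2 -> (4 - s)/(4*s^2 - 15*s - 14)
Step 2: reduce the series chain M3, M4 -> (6*s + 2)/(2*s^3 + 9*s^2 + 12*s + 4)
Step 3: combine [M1/(1+M1*M2)], (M3*M4) in parallel -> (-2*s^4 + 23*s^3 - 58*s^2 - 70*s - 12)/(8*s^5 + 6*s^4 - 115*s^3 - 290*s^2 - 228*s - 56)
That last expression is T(s); at s = 0 only the constant terms survive, so T(0) = -12/(-56) = 3/14.

Answer: 3/14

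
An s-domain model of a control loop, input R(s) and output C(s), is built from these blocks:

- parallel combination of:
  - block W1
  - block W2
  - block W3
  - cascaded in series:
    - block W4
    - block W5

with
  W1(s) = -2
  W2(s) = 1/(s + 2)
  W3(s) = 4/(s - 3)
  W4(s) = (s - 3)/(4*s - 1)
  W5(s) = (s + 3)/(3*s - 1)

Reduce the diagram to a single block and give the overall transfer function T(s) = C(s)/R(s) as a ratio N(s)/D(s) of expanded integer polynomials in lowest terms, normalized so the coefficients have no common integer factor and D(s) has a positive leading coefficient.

(1) reduce the series chain W4, W5 = (s^2 - 9)/(12*s^2 - 7*s + 1)
(2) reduce the parallel group W1, W2, W3, (W4*W5) - this is the overall T(s), already in the required normalized form

Answer: (-23*s^4 + 97*s^3 + 138*s^2 - 103*s + 71)/(12*s^4 - 19*s^3 - 64*s^2 + 41*s - 6)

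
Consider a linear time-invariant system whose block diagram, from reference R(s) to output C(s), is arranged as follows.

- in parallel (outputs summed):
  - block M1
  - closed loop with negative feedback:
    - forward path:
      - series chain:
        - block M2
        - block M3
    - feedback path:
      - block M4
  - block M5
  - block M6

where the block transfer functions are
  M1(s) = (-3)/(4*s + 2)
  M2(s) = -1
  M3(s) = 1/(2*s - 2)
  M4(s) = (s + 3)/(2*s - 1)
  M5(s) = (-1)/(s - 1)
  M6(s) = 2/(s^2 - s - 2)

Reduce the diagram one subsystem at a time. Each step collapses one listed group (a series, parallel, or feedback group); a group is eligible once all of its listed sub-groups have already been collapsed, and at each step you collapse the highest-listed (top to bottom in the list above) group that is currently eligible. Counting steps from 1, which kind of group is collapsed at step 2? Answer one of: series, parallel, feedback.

Answer: feedback

Working:
Step 1 - multiply M2, M3 (series)
Step 2 - close the feedback loop around (M2*M3), M4
Step 3 - reduce the parallel group M1, [(M2*M3)/(1+(M2*M3)*M4)], M5, M6
So the answer for step 2 is feedback.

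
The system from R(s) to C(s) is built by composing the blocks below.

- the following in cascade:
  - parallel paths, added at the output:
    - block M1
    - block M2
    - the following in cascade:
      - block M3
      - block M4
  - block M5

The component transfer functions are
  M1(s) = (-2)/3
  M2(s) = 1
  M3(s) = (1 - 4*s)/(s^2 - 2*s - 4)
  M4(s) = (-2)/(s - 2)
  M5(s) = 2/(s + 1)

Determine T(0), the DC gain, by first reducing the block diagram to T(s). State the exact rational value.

The answer is 1/6.

Reasoning:
Step 1. multiply M3, M4 (series) -> (8*s - 2)/(s^3 - 4*s^2 + 8)
Step 2. parallel reduction of M1, M2, (M3*M4) -> (s^3 - 4*s^2 + 24*s + 2)/(3*s^3 - 12*s^2 + 24)
Step 3. reduce the series chain (M1+M2+(M3*M4)), M5 -> (2*s^3 - 8*s^2 + 48*s + 4)/(3*s^4 - 9*s^3 - 12*s^2 + 24*s + 24)
Evaluating the step-3 result (the overall T(s)) at s = 0 gives T(0) = 4/24 = 1/6.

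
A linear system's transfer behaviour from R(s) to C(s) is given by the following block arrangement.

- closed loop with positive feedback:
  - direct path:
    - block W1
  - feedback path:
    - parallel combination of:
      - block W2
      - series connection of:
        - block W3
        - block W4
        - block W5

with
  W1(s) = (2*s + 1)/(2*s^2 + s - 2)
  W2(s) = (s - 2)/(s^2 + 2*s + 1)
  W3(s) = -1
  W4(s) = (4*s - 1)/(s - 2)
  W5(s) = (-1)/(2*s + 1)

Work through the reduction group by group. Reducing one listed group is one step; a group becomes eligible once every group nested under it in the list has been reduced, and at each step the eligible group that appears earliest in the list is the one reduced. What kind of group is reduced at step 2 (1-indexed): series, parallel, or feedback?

The answer is parallel.

Reasoning:
[1] combine W3, W4, W5 in series
[2] sum the parallel branches W2, (W3*W4*W5)
[3] reduce the feedback loop with forward W1 and return (W2+(W3*W4*W5))
Step 2 collapses a parallel group.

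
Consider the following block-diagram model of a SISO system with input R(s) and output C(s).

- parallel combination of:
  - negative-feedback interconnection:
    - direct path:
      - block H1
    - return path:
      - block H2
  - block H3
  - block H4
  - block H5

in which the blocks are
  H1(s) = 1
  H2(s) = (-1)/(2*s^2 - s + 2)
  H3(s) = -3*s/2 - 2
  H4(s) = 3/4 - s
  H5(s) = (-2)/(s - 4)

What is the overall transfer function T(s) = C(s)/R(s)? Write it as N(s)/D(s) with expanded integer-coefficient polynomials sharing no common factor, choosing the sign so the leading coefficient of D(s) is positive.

[1] apply the feedback formula to H1, H2 -> (2*s^2 - s + 2)/(2*s^2 - s + 1)
[2] parallel reduction of [H1/(1+H1*H2)], H3, H4, H5; the result is T(s) itself (integer coefficients, no common factor, positive leading denominator coefficient)

Therefore the answer is (-20*s^4 + 88*s^3 - 57*s^2 + 47*s - 20)/(8*s^3 - 36*s^2 + 20*s - 16).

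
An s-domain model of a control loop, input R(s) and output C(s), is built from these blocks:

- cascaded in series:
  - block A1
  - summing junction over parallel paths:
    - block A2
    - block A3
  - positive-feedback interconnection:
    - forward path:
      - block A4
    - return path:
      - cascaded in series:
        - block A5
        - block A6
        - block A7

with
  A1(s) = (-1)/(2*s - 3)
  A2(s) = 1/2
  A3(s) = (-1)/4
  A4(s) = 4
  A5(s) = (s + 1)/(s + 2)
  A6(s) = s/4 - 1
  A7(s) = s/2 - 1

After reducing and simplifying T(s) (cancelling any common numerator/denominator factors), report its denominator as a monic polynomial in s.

Step 1 - sum the parallel branches A2, A3; result 1/4
Step 2 - combine A5, A6, A7 in series; result (s^3 - 5*s^2 + 2*s + 8)/(8*s + 16)
Step 3 - close the feedback loop around A4, (A5*A6*A7); result (-8*s - 16)/(s^3 - 5*s^2 + 4)
Step 4 - cascade A1, (A2+A3), [A4/(1-A4*(A5*A6*A7))]; result (2*s + 4)/(2*s^4 - 13*s^3 + 15*s^2 + 8*s - 12)
The result of step 4 is T(s) in lowest terms. Its denominator has leading coefficient 2; dividing the denominator through by 2 makes it monic.

Answer: s^4 - 13*s^3/2 + 15*s^2/2 + 4*s - 6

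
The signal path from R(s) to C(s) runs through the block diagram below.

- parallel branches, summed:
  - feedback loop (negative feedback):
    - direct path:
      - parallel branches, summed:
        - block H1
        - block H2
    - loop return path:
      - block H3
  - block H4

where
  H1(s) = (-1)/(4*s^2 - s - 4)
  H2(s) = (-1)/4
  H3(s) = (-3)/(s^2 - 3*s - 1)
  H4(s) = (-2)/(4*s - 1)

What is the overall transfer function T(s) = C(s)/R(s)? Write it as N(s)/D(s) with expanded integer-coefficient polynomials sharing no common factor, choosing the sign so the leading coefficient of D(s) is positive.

The answer is (-16*s^5 + 24*s^4 + 95*s^3 + 11*s^2 - 97*s - 32)/(64*s^5 - 224*s^4 + 20*s^3 + 204*s^2 + 15*s - 16).

Reasoning:
1. parallel reduction of H1, H2 = (-4*s^2 + s)/(16*s^2 - 4*s - 16)
2. feedback reduction of (H1+H2), H3 = (-4*s^4 + 13*s^3 + s^2 - s)/(16*s^4 - 52*s^3 - 8*s^2 + 49*s + 16)
3. combine [(H1+H2)/(1+(H1+H2)*H3)], H4 in parallel, giving the overall T(s)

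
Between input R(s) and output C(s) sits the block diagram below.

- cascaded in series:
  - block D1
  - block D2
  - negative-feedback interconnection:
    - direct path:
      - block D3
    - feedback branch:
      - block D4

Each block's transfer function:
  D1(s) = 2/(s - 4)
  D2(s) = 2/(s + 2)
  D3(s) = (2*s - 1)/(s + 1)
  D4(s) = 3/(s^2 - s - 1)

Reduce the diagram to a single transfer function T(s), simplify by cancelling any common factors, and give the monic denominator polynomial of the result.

Reducing step by step:

[1] close the feedback loop around D3, D4 -> (2*s^3 - 3*s^2 - s + 1)/(s^3 + 4*s - 4)
[2] reduce the series chain D1, D2, [D3/(1+D3*D4)] -> (8*s^3 - 12*s^2 - 4*s + 4)/(s^5 - 2*s^4 - 4*s^3 - 12*s^2 - 24*s + 32)
No further cancellation is possible in the step-2 result, so that is T(s). Its denominator is already monic.

Answer: s^5 - 2*s^4 - 4*s^3 - 12*s^2 - 24*s + 32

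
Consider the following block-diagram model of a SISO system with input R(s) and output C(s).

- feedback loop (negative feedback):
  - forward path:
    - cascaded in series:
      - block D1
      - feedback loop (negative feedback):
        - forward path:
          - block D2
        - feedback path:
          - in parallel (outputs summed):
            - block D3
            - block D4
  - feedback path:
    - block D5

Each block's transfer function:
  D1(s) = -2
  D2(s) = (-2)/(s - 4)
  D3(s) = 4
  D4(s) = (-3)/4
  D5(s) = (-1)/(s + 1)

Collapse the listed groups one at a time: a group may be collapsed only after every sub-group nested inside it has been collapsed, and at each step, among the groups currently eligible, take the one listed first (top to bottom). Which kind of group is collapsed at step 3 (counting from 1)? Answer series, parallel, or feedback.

(1) sum the parallel branches D3, D4
(2) feedback reduction of D2, (D3+D4)
(3) cascade D1, [D2/(1+D2*(D3+D4))]
(4) reduce the feedback loop with forward (D1*[D2/(1+D2*(D3+D4))]) and return D5
Step 3: series.

Final answer: series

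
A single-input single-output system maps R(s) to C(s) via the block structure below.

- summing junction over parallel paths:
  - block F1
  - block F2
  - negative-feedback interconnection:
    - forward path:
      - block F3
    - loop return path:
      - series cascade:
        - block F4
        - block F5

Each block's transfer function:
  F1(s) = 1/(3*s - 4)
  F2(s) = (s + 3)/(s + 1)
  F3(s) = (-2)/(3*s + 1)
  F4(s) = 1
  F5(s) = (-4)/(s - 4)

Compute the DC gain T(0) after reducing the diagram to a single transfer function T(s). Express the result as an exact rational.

1. reduce the series chain F4, F5 -> (-4)/(s - 4)
2. reduce the feedback loop with forward F3 and return (F4*F5) -> (8 - 2*s)/(3*s^2 - 11*s + 4)
3. parallel reduction of F1, F2, [F3/(1+F3*(F4*F5))] -> (9*s^4 - 21*s^3 - 61*s^2 + 145*s - 76)/(9*s^4 - 36*s^3 + 11*s^2 + 40*s - 16)
Evaluating the step-3 result (the overall T(s)) at s = 0 gives T(0) = -76/(-16) = 19/4.

Final answer: 19/4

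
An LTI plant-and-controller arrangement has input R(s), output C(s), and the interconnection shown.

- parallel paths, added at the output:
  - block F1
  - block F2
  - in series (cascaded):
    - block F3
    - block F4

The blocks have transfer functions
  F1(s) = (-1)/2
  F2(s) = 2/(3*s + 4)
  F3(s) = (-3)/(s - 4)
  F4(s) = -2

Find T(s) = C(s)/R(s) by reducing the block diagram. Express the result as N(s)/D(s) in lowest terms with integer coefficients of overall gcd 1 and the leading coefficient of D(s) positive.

[1] combine F3, F4 in series; result 6/(s - 4)
[2] reduce the parallel group F1, F2, (F3*F4), which is the overall transfer function T(s) = C(s)/R(s) in lowest terms

Final answer: (-3*s^2 + 48*s + 48)/(6*s^2 - 16*s - 32)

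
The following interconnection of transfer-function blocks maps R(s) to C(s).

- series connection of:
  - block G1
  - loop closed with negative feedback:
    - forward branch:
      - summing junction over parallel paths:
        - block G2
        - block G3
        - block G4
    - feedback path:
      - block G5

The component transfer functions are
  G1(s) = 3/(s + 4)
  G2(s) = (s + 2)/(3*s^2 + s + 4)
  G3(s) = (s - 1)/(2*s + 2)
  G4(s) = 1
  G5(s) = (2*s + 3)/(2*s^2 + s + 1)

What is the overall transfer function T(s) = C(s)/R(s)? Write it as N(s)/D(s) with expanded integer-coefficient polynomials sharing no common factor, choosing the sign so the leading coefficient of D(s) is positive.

(1) reduce the parallel group G2, G3, G4 = (9*s^3 + 8*s^2 + 19*s + 8)/(6*s^3 + 8*s^2 + 10*s + 8)
(2) apply the feedback formula to (G2+G3+G4), G5 = (18*s^5 + 25*s^4 + 55*s^3 + 43*s^2 + 27*s + 8)/(12*s^5 + 40*s^4 + 77*s^3 + 96*s^2 + 91*s + 32)
(3) reduce the series chain G1, [(G2+G3+G4)/(1+(G2+G3+G4)*G5)], which is the overall transfer function T(s) = C(s)/R(s) in lowest terms

Final answer: (54*s^5 + 75*s^4 + 165*s^3 + 129*s^2 + 81*s + 24)/(12*s^6 + 88*s^5 + 237*s^4 + 404*s^3 + 475*s^2 + 396*s + 128)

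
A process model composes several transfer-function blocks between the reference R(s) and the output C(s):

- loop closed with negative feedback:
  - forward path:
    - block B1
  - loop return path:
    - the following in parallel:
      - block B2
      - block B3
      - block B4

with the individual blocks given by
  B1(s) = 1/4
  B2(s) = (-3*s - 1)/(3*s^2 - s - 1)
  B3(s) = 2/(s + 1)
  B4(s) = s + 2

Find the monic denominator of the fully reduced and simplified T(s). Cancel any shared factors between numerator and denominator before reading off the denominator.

Step 1. sum the parallel branches B2, B3, B4 = (3*s^4 + 8*s^3 + 5*s^2 - 11*s - 5)/(3*s^3 + 2*s^2 - 2*s - 1)
Step 2. feedback reduction of B1, (B2+B3+B4) = (3*s^3 + 2*s^2 - 2*s - 1)/(3*s^4 + 20*s^3 + 13*s^2 - 19*s - 9)
The result of step 2 is T(s) in lowest terms. Its denominator has leading coefficient 3; dividing the denominator through by 3 makes it monic.

Final answer: s^4 + 20*s^3/3 + 13*s^2/3 - 19*s/3 - 3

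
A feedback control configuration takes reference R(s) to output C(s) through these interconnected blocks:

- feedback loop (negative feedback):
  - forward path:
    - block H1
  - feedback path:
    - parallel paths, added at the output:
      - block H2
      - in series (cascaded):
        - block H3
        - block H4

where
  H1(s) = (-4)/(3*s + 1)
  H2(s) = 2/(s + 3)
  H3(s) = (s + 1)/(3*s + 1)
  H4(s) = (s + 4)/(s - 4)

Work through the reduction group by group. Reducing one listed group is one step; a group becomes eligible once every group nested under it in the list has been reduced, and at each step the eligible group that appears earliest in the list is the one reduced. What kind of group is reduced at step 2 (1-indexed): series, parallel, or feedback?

[1] cascade H3, H4
[2] add H2, (H3*H4) (parallel)
[3] feedback reduction of H1, (H2+(H3*H4))
At step 2 the group reduced is parallel.

Final answer: parallel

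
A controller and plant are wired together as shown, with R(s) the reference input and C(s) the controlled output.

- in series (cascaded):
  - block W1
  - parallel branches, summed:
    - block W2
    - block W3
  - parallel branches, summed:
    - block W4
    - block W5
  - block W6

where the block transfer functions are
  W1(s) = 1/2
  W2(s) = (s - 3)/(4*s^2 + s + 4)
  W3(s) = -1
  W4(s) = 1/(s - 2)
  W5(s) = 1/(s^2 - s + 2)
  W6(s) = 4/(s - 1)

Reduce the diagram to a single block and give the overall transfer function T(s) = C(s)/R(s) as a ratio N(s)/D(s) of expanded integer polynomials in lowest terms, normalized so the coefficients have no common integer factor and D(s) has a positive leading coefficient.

(1) parallel reduction of W2, W3; result (-4*s^2 - 7)/(4*s^2 + s + 4)
(2) parallel reduction of W4, W5; result s^2/(s^3 - 3*s^2 + 4*s - 4)
(3) cascade W1, (W2+W3), (W4+W5), W6; the result is T(s) itself (integer coefficients, no common factor, positive leading denominator coefficient)

Therefore the answer is (-8*s^4 - 14*s^2)/(4*s^6 - 15*s^5 + 28*s^4 - 41*s^3 + 36*s^2 - 28*s + 16).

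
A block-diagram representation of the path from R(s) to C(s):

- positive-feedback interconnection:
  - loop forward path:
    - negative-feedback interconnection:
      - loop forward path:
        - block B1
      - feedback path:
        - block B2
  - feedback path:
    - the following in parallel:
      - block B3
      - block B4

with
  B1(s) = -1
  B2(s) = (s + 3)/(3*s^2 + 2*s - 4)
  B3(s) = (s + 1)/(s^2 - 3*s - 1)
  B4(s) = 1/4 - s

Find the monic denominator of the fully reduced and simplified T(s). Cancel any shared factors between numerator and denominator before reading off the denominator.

[1] close the feedback loop around B1, B2 gives (-3*s^2 - 2*s + 4)/(3*s^2 + s - 7)
[2] add B3, B4 (parallel) gives (-4*s^3 + 13*s^2 + 5*s + 3)/(4*s^2 - 12*s - 4)
[3] close the feedback loop around [B1/(1+B1*B2)], (B3+B4) gives (12*s^4 - 28*s^3 - 52*s^2 + 40*s + 16)/(12*s^5 - 43*s^4 - 25*s^3 + 85*s^2 - 66*s - 16)
Step 3 gives the fully reduced T(s), with no common factor left to cancel. The denominator's leading coefficient is 12, so divide each of its coefficients by 12 to get the monic form.

Final answer: s^5 - 43*s^4/12 - 25*s^3/12 + 85*s^2/12 - 11*s/2 - 4/3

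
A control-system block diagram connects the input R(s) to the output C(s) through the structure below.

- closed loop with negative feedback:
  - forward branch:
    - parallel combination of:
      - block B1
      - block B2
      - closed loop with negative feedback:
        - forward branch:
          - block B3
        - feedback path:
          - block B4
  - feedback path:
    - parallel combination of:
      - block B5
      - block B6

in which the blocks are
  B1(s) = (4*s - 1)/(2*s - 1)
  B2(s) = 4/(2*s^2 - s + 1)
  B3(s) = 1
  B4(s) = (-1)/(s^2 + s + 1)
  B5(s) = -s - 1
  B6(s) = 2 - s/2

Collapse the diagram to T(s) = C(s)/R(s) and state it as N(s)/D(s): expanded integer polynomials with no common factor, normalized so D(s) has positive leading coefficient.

[1] apply the feedback formula to B3, B4: (s^2 + s + 1)/(s^2 + s)
[2] parallel reduction of B1, B2, [B3/(1+B3*B4)]: (12*s^5 + 2*s^4 + 10*s^3 + 6*s^2 - 3*s - 1)/(4*s^5 - s^3 + 2*s^2 - s)
[3] sum the parallel branches B5, B6: 1 - 3*s/2
[4] close the feedback loop around (B1+B2+[B3/(1+B3*B4)]), (B5+B6), giving the overall T(s)

Hence the answer: (-24*s^5 - 4*s^4 - 20*s^3 - 12*s^2 + 6*s + 2)/(36*s^6 - 26*s^5 + 26*s^4 - 25*s^2 + 5*s + 2)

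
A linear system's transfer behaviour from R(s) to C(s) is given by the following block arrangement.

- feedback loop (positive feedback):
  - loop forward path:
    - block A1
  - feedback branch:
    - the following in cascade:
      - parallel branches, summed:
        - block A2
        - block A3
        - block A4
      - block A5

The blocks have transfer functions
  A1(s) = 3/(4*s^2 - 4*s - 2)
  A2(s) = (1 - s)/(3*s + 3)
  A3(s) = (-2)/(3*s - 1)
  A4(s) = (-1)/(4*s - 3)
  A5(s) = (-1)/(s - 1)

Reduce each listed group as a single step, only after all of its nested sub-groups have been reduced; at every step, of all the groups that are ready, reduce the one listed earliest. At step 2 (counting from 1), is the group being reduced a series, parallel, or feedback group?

Step 1. add A2, A3, A4 (parallel)
Step 2. multiply (A2+A3+A4), A5 (series)
Step 3. close the feedback loop around A1, ((A2+A3+A4)*A5)
Step 2 collapses a series group.

Answer: series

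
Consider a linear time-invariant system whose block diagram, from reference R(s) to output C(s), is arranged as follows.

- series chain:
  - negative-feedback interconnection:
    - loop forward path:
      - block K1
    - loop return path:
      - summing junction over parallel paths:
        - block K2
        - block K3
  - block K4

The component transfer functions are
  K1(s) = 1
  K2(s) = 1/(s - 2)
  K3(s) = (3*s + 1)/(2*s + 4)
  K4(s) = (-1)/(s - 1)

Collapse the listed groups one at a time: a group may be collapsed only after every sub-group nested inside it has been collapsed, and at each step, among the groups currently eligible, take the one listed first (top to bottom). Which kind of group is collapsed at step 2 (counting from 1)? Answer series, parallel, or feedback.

Step 1 - sum the parallel branches K2, K3
Step 2 - reduce the feedback loop with forward K1 and return (K2+K3)
Step 3 - series reduction of [K1/(1+K1*(K2+K3))], K4
Step 2 collapses a feedback group.

Therefore the answer is feedback.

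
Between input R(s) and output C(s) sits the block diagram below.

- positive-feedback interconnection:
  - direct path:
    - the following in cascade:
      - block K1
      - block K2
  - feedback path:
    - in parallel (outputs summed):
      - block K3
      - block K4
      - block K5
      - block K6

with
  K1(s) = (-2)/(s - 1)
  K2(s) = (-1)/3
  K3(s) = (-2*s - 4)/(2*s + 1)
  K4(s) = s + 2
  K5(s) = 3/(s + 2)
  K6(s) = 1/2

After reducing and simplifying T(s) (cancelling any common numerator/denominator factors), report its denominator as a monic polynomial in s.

Answer: s^3 - 7*s^2/2 - 17*s - 3

Working:
1. combine K1, K2 in series gives 2/(3*s - 3)
2. parallel reduction of K3, K4, K5, K6 gives (4*s^3 + 16*s^2 + 25*s)/(4*s^2 + 10*s + 4)
3. reduce the feedback loop with forward (K1*K2) and return (K3+K4+K5+K6) gives (4*s^2 + 10*s + 4)/(2*s^3 - 7*s^2 - 34*s - 6)
That last expression is T(s), already simplified. Scaling its denominator by 1/2 (the reciprocal of the leading coefficient) yields the monic denominator.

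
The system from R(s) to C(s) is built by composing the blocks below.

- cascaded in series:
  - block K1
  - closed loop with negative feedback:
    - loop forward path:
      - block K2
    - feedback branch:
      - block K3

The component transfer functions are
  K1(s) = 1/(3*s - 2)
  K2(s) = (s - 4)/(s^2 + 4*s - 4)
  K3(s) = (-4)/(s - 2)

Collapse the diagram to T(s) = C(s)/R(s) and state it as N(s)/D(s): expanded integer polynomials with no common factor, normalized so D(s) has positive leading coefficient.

Step 1. collapse the loop (K2 forward, K3 return): (s^2 - 6*s + 8)/(s^3 + 2*s^2 - 16*s + 24)
Step 2. cascade K1, [K2/(1+K2*K3)] - this is the overall T(s), already in the required normalized form

Hence the answer: (s^2 - 6*s + 8)/(3*s^4 + 4*s^3 - 52*s^2 + 104*s - 48)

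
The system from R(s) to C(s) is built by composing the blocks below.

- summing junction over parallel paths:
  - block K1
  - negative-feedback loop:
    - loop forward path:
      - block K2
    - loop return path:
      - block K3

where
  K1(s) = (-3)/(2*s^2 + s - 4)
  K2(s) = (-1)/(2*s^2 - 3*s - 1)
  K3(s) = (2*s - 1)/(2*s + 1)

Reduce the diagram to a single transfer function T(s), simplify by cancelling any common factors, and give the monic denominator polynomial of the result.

Step 1 - feedback reduction of K2, K3; result (-2*s - 1)/(4*s^3 - 4*s^2 - 7*s)
Step 2 - add K1, [K2/(1+K2*K3)] (parallel); result (-16*s^3 + 8*s^2 + 28*s + 4)/(8*s^5 - 4*s^4 - 34*s^3 + 9*s^2 + 28*s)
Step 2 gives the fully reduced T(s), with no common factor left to cancel. The denominator's leading coefficient is 8, so divide each of its coefficients by 8 to get the monic form.

Final answer: s^5 - s^4/2 - 17*s^3/4 + 9*s^2/8 + 7*s/2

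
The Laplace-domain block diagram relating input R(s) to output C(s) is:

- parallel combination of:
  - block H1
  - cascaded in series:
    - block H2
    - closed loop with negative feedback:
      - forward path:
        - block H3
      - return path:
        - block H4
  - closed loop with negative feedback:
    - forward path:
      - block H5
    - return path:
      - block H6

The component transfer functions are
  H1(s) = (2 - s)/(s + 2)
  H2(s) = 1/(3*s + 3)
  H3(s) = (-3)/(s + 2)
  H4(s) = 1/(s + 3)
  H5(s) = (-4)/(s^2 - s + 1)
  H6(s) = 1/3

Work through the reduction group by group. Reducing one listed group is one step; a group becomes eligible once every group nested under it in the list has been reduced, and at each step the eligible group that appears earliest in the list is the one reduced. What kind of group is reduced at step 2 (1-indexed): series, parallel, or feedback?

Answer: series

Working:
Step 1 - apply the feedback formula to H3, H4
Step 2 - series reduction of H2, [H3/(1+H3*H4)]
Step 3 - reduce the feedback loop with forward H5 and return H6
Step 4 - add H1, (H2*[H3/(1+H3*H4)]), [H5/(1+H5*H6)] (parallel)
At step 2 the group reduced is series.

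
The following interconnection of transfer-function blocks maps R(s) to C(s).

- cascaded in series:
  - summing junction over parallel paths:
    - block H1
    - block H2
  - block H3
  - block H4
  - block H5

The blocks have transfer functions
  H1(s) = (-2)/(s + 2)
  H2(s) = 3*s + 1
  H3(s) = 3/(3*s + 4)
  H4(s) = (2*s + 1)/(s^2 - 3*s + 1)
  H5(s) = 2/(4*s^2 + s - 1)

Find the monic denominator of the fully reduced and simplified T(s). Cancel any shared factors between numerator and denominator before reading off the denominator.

Answer: s^6 + 7*s^5/12 - 13*s^4/2 - 19*s^3/3 + 37*s^2/12 + 11*s/6 - 2/3

Working:
Step 1. combine H1, H2 in parallel; result (3*s^2 + 7*s)/(s + 2)
Step 2. multiply (H1+H2), H3, H4, H5 (series); result (36*s^3 + 102*s^2 + 42*s)/(12*s^6 + 7*s^5 - 78*s^4 - 76*s^3 + 37*s^2 + 22*s - 8)
No further cancellation is possible in the step-2 result, so that is T(s). Its denominator becomes monic after dividing by the leading coefficient 12.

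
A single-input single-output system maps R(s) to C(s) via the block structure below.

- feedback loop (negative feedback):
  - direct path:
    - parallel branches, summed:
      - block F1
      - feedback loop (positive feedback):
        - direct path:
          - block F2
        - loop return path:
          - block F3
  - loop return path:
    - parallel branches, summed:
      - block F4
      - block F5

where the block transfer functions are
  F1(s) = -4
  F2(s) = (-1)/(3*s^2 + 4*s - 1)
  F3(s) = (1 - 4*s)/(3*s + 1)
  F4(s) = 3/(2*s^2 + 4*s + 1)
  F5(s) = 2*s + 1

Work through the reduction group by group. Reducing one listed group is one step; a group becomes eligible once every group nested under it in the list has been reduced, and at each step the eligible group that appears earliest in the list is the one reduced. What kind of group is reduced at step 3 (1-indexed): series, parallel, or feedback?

The answer is parallel.

Reasoning:
Step 1 - collapse the loop (F2 forward, F3 return)
Step 2 - sum the parallel branches F1, [F2/(1-F2*F3)]
Step 3 - sum the parallel branches F4, F5
Step 4 - feedback reduction of (F1+[F2/(1-F2*F3)]), (F4+F5)
The group at step 3 is a parallel group.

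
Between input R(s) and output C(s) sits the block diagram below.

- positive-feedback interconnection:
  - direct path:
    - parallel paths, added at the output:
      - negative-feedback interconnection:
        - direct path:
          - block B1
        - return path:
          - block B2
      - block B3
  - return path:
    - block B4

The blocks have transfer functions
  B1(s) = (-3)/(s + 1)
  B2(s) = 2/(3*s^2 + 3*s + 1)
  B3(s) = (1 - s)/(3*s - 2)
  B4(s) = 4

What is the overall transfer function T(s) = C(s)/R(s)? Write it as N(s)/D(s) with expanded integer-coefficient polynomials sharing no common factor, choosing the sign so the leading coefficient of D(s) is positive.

Step 1. apply the feedback formula to B1, B2; result (-9*s^2 - 9*s - 3)/(3*s^3 + 6*s^2 + 4*s - 5)
Step 2. combine [B1/(1+B1*B2)], B3 in parallel; result (-3*s^4 - 30*s^3 - 7*s^2 + 18*s + 1)/(9*s^4 + 12*s^3 - 23*s + 10)
Step 3. reduce the feedback loop with forward ([B1/(1+B1*B2)]+B3) and return B4, which is the overall transfer function T(s) = C(s)/R(s) in lowest terms

Hence the answer: (-3*s^4 - 30*s^3 - 7*s^2 + 18*s + 1)/(21*s^4 + 132*s^3 + 28*s^2 - 95*s + 6)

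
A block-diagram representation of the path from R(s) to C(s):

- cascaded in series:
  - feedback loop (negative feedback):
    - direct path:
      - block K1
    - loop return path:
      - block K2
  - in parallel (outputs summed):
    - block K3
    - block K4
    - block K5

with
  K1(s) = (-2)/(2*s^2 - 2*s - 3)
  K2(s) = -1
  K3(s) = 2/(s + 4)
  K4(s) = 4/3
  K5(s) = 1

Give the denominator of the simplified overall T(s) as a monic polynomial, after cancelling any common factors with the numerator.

Step 1 - close the feedback loop around K1, K2 = (-2)/(2*s^2 - 2*s - 1)
Step 2 - parallel reduction of K3, K4, K5 = (7*s + 34)/(3*s + 12)
Step 3 - multiply [K1/(1+K1*K2)], (K3+K4+K5) (series) = (-14*s - 68)/(6*s^3 + 18*s^2 - 27*s - 12)
That last expression is T(s), already simplified. Scaling its denominator by 1/6 (the reciprocal of the leading coefficient) yields the monic denominator.

Answer: s^3 + 3*s^2 - 9*s/2 - 2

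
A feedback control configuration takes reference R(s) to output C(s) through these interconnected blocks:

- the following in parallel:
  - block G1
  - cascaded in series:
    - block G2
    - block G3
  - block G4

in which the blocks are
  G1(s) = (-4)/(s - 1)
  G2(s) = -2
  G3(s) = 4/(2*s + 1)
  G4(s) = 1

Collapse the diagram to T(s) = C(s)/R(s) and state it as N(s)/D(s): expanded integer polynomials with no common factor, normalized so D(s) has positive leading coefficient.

First reduce the diagram to T(s).

Step 1. combine G2, G3 in series: (-8)/(2*s + 1)
Step 2. combine G1, (G2*G3), G4 in parallel, giving the overall T(s)

Answer: (2*s^2 - 17*s + 3)/(2*s^2 - s - 1)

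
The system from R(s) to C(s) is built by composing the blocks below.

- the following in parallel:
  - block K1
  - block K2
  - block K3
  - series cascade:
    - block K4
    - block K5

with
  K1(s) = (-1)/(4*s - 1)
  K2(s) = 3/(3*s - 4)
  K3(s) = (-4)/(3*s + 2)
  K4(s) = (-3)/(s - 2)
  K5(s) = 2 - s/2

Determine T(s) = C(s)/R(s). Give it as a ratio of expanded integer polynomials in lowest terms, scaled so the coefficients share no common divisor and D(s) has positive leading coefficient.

Reducing step by step:

Step 1. series reduction of K4, K5 = (3*s - 12)/(2*s - 4)
Step 2. combine K1, K2, K3, (K4*K5) in parallel; the result is T(s) itself (integer coefficients, no common factor, positive leading denominator coefficient)

Answer: (108*s^4 - 573*s^3 + 596*s^2 - 80*s - 40)/(72*s^4 - 210*s^3 + 80*s^2 + 120*s - 32)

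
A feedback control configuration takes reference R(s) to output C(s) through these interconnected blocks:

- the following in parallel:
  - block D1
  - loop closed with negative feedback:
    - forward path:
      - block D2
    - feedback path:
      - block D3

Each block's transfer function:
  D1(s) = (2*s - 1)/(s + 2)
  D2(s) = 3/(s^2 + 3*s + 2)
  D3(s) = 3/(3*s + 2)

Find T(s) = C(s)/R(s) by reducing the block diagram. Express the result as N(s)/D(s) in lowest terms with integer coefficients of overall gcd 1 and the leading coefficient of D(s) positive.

The answer is (6*s^4 + 19*s^3 + 22*s^2 + 38*s - 1)/(3*s^4 + 17*s^3 + 34*s^2 + 37*s + 26).

Reasoning:
Step 1. collapse the loop (D2 forward, D3 return) = (9*s + 6)/(3*s^3 + 11*s^2 + 12*s + 13)
Step 2. parallel reduction of D1, [D2/(1+D2*D3)]: this yields T(s), and no further normalization is needed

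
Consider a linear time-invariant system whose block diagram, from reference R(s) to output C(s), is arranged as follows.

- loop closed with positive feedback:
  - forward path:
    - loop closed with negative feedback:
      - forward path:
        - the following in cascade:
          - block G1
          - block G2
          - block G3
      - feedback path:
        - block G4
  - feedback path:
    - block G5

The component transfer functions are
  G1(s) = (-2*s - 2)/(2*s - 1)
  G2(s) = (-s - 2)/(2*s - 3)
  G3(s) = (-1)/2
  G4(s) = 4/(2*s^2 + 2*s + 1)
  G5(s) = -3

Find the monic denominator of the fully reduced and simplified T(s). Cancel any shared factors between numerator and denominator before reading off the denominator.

Step 1: multiply G1, G2, G3 (series); result (-s^2 - 3*s - 2)/(4*s^2 - 8*s + 3)
Step 2: reduce the feedback loop with forward (G1*G2*G3) and return G4; result (-2*s^4 - 8*s^3 - 11*s^2 - 7*s - 2)/(8*s^4 - 8*s^3 - 10*s^2 - 14*s - 5)
Step 3: close the feedback loop around [(G1*G2*G3)/(1+(G1*G2*G3)*G4)], G5; result (-2*s^4 - 8*s^3 - 11*s^2 - 7*s - 2)/(2*s^4 - 32*s^3 - 43*s^2 - 35*s - 11)
No further cancellation is possible in the step-3 result, so that is T(s). Its denominator becomes monic after dividing by the leading coefficient 2.

Final answer: s^4 - 16*s^3 - 43*s^2/2 - 35*s/2 - 11/2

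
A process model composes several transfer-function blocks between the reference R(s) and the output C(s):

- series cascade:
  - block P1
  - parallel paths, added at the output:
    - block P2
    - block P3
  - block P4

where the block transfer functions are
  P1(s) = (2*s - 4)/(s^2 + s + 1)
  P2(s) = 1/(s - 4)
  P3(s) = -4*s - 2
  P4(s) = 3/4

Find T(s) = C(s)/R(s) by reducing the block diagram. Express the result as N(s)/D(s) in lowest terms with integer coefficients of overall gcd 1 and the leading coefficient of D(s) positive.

Step 1. reduce the parallel group P2, P3 = (-4*s^2 + 14*s + 9)/(s - 4)
Step 2. combine P1, (P2+P3), P4 in series, which is the overall transfer function T(s) = C(s)/R(s) in lowest terms

Therefore the answer is (-12*s^3 + 66*s^2 - 57*s - 54)/(2*s^3 - 6*s^2 - 6*s - 8).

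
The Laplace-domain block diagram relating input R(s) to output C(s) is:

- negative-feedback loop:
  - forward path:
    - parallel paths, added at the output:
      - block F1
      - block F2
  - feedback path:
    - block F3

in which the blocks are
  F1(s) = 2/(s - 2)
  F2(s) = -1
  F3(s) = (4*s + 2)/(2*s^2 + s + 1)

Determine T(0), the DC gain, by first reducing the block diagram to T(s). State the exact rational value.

Reducing step by step:

Step 1. add F1, F2 (parallel) -> (4 - s)/(s - 2)
Step 2. apply the feedback formula to (F1+F2), F3 -> (-2*s^3 + 7*s^2 + 3*s + 4)/(2*s^3 - 7*s^2 + 13*s + 6)
The step-2 result is T(s). Setting s = 0: T(0) = 4/6 = 2/3.

Answer: 2/3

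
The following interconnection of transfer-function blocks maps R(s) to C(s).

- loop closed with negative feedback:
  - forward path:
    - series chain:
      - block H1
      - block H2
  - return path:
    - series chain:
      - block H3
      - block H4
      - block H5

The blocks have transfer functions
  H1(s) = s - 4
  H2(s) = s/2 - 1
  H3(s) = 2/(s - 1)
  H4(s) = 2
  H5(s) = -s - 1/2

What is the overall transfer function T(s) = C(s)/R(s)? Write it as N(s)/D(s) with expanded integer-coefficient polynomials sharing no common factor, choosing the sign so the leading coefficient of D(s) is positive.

Step 1. reduce the series chain H1, H2; result s^2/2 - 3*s + 4
Step 2. series reduction of H3, H4, H5; result (-4*s - 2)/(s - 1)
Step 3. apply the feedback formula to (H1*H2), (H3*H4*H5), giving the overall T(s)

Final answer: (-s^3 + 7*s^2 - 14*s + 8)/(4*s^3 - 22*s^2 + 18*s + 18)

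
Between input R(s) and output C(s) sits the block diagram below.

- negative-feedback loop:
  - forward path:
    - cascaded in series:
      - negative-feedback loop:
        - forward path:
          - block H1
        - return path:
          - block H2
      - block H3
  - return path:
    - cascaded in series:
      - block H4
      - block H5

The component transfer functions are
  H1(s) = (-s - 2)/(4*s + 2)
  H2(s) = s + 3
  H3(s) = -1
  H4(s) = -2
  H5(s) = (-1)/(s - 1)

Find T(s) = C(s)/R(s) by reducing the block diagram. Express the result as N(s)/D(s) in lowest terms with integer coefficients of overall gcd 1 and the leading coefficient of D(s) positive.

Step 1: collapse the loop (H1 forward, H2 return) gives (s + 2)/(s^2 + s + 4)
Step 2: cascade [H1/(1+H1*H2)], H3 gives (-s - 2)/(s^2 + s + 4)
Step 3: combine H4, H5 in series gives 2/(s - 1)
Step 4: apply the feedback formula to ([H1/(1+H1*H2)]*H3), (H4*H5): this yields T(s), and no further normalization is needed

Final answer: (-s^2 - s + 2)/(s^3 + s - 8)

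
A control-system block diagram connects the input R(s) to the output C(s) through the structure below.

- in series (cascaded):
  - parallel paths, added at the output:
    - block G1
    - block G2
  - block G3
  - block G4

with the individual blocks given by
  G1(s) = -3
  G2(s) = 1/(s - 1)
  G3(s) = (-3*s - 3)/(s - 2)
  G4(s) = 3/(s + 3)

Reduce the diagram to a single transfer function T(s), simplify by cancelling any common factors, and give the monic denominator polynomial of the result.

Answer: s^3 - 7*s + 6

Working:
1. reduce the parallel group G1, G2; result (4 - 3*s)/(s - 1)
2. cascade (G1+G2), G3, G4; result (27*s^2 - 9*s - 36)/(s^3 - 7*s + 6)
The result of step 2 is T(s) in lowest terms. Its denominator already has leading coefficient 1, so it is monic as it stands.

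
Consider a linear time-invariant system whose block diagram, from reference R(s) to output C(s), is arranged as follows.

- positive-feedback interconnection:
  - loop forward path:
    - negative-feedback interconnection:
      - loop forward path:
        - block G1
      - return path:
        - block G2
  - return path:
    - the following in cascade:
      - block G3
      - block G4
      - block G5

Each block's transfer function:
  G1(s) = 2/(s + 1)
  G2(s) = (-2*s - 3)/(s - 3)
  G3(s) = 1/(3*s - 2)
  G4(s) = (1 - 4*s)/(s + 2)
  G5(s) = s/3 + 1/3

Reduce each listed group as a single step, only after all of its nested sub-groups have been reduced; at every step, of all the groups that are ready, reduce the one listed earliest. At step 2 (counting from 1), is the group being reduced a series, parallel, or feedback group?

Answer: series

Working:
Step 1. reduce the feedback loop with forward G1 and return G2
Step 2. cascade G3, G4, G5
Step 3. close the feedback loop around [G1/(1+G1*G2)], (G3*G4*G5)
So the answer for step 2 is series.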